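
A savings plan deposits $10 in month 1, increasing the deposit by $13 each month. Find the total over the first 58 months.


aₙ = 10 + (58-1)×13 = 751
Sₙ = n(a₁+aₙ)/2 = 58×(10+751)/2
= 58×761/2 = 22069

S_58 = 22069


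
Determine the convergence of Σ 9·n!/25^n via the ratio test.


aₙ = 9·n!/25^n
a_{n+1}/aₙ = (n+1)!/25^(n+1) × 25^n/n!  (constant 9 cancels)
= (n+1)/25
L = lim(n→∞) (n+1)/25 = ∞
L > 1 → series DIVERGES

Diverges (ratio test: L = ∞ > 1)


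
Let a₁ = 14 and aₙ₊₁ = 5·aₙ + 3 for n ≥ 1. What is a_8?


Computing step by step:
a_1 = 14
a_2 = 73
a_3 = 368
a_4 = 1843
a_5 = 9218
a_6 = 46093
a_7 = 230468
a_8 = 1152343


a_8 = 1152343


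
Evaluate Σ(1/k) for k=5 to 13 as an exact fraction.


Σₖ₌5^13 1/k = 1/5 + 1/6 + 1/7 + 1/8 + 1/9 + 1/10 + 1/11 + 1/12 + 1/13
= 395243/360360
≈ 1.0968

Sum = 395243/360360 ≈ 1.0968


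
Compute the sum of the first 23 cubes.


n(n+1)/2 = 23×24/2 = 276
Σk³ = 276² = 76176

Σk³ = 76176


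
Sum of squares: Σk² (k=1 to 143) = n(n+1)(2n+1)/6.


n = 143
n(n+1)(2n+1)/6 = 143×144×287/6
= 5909904/6 = 984984

Σk² = 984984


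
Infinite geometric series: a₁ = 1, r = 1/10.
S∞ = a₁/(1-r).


S∞ = a₁/(1-r) = 1/(1 - 1/10)
= 1/(9/10)
= 10/9

S∞ = 10/9


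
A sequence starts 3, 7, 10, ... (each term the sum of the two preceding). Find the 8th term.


Computing iteratively: 3, 7, 10, 17, 27, 44, 71, 115
a_8 = 115

a_8 = 115


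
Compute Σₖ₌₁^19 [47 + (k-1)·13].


aₙ = 47 + (19-1)×13 = 281
Sₙ = n(a₁+aₙ)/2 = 19×(47+281)/2
= 19×328/2 = 3116

S_19 = 3116


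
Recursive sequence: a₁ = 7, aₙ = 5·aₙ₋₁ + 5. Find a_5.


Computing step by step:
a_1 = 7
a_2 = 40
a_3 = 205
a_4 = 1030
a_5 = 5155


a_5 = 5155


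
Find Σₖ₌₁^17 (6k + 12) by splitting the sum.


Σ(6k+12) = 6·Σk + 12·n
= 6·153 + 12·17
= 918 + 204 = 1122

Σ = 1122


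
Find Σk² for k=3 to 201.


Σₖ₌3^201 k² = Σₖ₌₁^201 k² − Σₖ₌₁^2 k²
= 201·202·403/6 − 2·3·5/6
= 2727101 − 5 = 2727096

Σk² = 2727096


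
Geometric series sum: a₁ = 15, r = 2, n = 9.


Sₙ = 15×(2^9 - 1)/(2 - 1)
= 15×(512 - 1)/1
= 15×511/1
= 7665

S_9 = 7665


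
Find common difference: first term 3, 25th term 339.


d = (aₙ - a₁)/(n-1)
= (339 - 3)/(25-1)
= 336/24 = 14

d = 14


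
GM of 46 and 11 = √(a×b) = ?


GM = √(46×11) = √506 = 22.4944

GM = 22.4944


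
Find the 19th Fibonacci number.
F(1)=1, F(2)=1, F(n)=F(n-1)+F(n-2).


Fibonacci sequence: 1, 1, 2, 3, 5, 8, 13, 21, 34, 55, 89, ...
F(19) = 4181

F(19) = 4181


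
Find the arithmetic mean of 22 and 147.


AM = (22 + 147)/2 = 169/2 = 84.5

AM = 84.5


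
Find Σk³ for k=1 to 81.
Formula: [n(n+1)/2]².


n(n+1)/2 = 81×82/2 = 3321
Σk³ = 3321² = 11029041

Σk³ = 11029041


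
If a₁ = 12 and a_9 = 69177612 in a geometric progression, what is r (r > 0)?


r^(n-1) = aₙ/a₁
r^8 = 69177612/12 = 5764801
r = 5764801^(1/8)
= ±7; taking r > 0 gives r = 7

r = 7


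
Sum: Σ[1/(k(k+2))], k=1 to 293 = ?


1/(k(k+2)) = (1/2)·(1/k - 1/(k+2)) (partial fractions)
Telescoping: Σ = (1/2)·(1 + 1/2 - 1/294 - 1/295) = 64753/86730

Sum = 64753/86730


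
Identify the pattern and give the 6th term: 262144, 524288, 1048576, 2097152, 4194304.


Pattern: powers of 2: 2ⁿ
Terms: 262144, 524288, 1048576, 2097152, 4194304
Next term = 8388608

Next term = 8388608


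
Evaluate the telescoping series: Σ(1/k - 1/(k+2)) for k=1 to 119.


Telescoping with gap 2: two head and two tail terms survive.
= (1 + 1/2) - (1/120 + 1/121)
= 3/2 - 1/120 - 1/121 = 21539/14520

Sum = 21539/14520


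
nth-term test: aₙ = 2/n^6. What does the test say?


lim(n→∞) 2/n^6 = 0
lim aₙ = 0 → nth-term test is INCONCLUSIVE
(Need other tests; this is actually a convergent p-series with p=6 > 1)

Inconclusive (lim aₙ = 0; need another test)


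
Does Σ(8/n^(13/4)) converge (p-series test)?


p-series test: Σ c/n^p converges if p > 1, diverges if p ≤ 1 (constant c > 0 doesn't affect convergence).
p = 13/4
13/4 > 1 → CONVERGES

Converges (p = 13/4 > 1)


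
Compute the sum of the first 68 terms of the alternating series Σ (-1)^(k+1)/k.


S = 1 - 1/2 + 1/3 - 1/4 + 1/5 - 1/6 + 1/7 - 1/8 ± ...
= 0.6858
(Full series converges to +ln(2) ≈ +0.6931)

S_68 = 0.6858


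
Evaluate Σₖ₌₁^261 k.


n(n+1)/2 = 261×262/2 = 68382/2 = 34191

Σk = 34191


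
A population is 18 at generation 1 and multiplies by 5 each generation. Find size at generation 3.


aₙ = a₁·r^(n-1)
= 18×5^2
= 18×25
= 450

a_3 = 450


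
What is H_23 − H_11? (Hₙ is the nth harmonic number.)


Σₖ₌12^23 1/k = 1/12 + 1/13 + 1/14 + ... + 1/23
= 3825136961/5354228880
≈ 0.7144

Sum = 3825136961/5354228880 ≈ 0.7144


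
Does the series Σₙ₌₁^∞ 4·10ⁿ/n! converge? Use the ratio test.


aₙ = 4·10^n/n!
a_{n+1}/aₙ = 10^(n+1)/(n+1)! × n!/10^n  (constant 4 cancels)
= 10/(n+1)
L = lim(n→∞) 10/(n+1) = 0
L < 1 → series CONVERGES

Converges (ratio test: L = 0 < 1)


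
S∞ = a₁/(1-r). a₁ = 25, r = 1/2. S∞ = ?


S∞ = a₁/(1-r) = 25/(1 - 1/2)
= 25/(1/2)
= 50

S∞ = 50


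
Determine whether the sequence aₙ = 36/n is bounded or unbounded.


a₁ = 36, a₂ = 36/2, a₃ = 36/3, ...
0 < aₙ ≤ 36 for all n ≥ 1
Lower bound: 0, Upper bound: 36
The sequence IS bounded

Bounded (0 < aₙ ≤ 36)


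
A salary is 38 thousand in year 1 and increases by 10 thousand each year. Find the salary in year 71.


aₙ = a₁ + (n-1)d
= 38 + (71-1)×10
= 38 + 700
= 738

a_71 = 738


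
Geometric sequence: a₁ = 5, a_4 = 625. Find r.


r^(n-1) = aₙ/a₁
r^3 = 625/5 = 125
r = 125^(1/3)
= 5

r = 5


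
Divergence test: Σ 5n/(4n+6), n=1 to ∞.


lim(n→∞) 5n/(4n+6) = 5/4 = 5/4  (divide numerator and denominator by n)
lim aₙ = 5/4 ≠ 0 → series DIVERGES

Diverges (lim aₙ = 5/4 ≠ 0)


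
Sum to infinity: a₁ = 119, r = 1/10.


S∞ = a₁/(1-r) = 119/(1 - 1/10)
= 119/(9/10)
= 1190/9

S∞ = 1190/9


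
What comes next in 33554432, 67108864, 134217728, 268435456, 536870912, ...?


Pattern: powers of 2: 2ⁿ
Terms: 33554432, 67108864, 134217728, 268435456, 536870912
Next term = 1073741824

Next term = 1073741824


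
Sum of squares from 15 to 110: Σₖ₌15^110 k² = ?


Σₖ₌15^110 k² = Σₖ₌₁^110 k² − Σₖ₌₁^14 k²
= 110·111·221/6 − 14·15·29/6
= 449735 − 1015 = 448720

Σk² = 448720


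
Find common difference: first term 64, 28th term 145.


d = (aₙ - a₁)/(n-1)
= (145 - 64)/(28-1)
= 81/27 = 3

d = 3


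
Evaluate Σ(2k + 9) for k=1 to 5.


Σ(2k+9) = 2·Σk + 9·n
= 2·15 + 9·5
= 30 + 45 = 75

Σ = 75


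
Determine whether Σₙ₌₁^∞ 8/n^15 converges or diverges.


p-series test: Σ c/n^p converges if p > 1, diverges if p ≤ 1 (constant c > 0 doesn't affect convergence).
p = 15
15 > 1 → CONVERGES

Converges (p = 15 > 1)


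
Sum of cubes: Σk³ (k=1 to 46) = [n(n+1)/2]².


n(n+1)/2 = 46×47/2 = 1081
Σk³ = 1081² = 1168561

Σk³ = 1168561


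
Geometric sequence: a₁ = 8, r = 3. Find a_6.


aₙ = a₁·r^(n-1)
= 8×3^5
= 8×243
= 1944

a_6 = 1944


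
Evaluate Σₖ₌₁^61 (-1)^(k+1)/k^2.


S = 1 - 1/4 + 1/9 - 1/16 + 1/25 - 1/36 + 1/49 - 1/64 ± ...
= 0.8226
(Full series converges to +π²/12 ≈ +0.8225)

S_61 = 0.8226


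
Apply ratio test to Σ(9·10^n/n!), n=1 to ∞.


aₙ = 9·10^n/n!
a_{n+1}/aₙ = 10^(n+1)/(n+1)! × n!/10^n  (constant 9 cancels)
= 10/(n+1)
L = lim(n→∞) 10/(n+1) = 0
L < 1 → series CONVERGES

Converges (ratio test: L = 0 < 1)


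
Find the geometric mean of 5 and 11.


GM = √(5×11) = √55 = 7.4162

GM = 7.4162


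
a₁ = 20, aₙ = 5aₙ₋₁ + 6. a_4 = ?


Computing step by step:
a_1 = 20
a_2 = 106
a_3 = 536
a_4 = 2686


a_4 = 2686


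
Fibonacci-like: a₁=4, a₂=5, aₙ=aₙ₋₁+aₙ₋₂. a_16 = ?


Computing iteratively: 4, 5, 9, 14, 23, 37, 60, 97, 157, 254, 411, 665, ...
a_16 = 4558

a_16 = 4558


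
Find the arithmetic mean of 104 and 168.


AM = (104 + 168)/2 = 272/2 = 136

AM = 136


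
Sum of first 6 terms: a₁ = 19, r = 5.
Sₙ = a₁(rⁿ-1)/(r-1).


Sₙ = 19×(5^6 - 1)/(5 - 1)
= 19×(15625 - 1)/4
= 19×15624/4
= 74214

S_6 = 74214


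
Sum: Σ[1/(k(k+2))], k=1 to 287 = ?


1/(k(k+2)) = (1/2)·(1/k - 1/(k+2)) (partial fractions)
Telescoping: Σ = (1/2)·(1 + 1/2 - 1/288 - 1/289) = 124271/166464

Sum = 124271/166464


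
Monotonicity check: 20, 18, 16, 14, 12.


Differences: -2, -2, -2, -2
All differences < 0 → strictly DECREASING

Monotonically decreasing


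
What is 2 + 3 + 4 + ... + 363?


Σₖ₌2^363 k = Σₖ₌₁^363 k − Σₖ₌₁^1 k
= 363·364/2 − 1·2/2
= 66066 − 1 = 66065

Σk = 66065


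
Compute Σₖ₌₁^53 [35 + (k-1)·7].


aₙ = 35 + (53-1)×7 = 399
Sₙ = n(a₁+aₙ)/2 = 53×(35+399)/2
= 53×434/2 = 11501

S_53 = 11501


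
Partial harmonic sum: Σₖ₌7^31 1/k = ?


Σₖ₌7^31 1/k = 1/7 + 1/8 + 1/9 + ... + 1/31
= 113879905002697/72201776446800
≈ 1.5772

Sum = 113879905002697/72201776446800 ≈ 1.5772


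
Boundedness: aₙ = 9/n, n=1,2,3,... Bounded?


a₁ = 9, a₂ = 9/2, a₃ = 9/3, ...
0 < aₙ ≤ 9 for all n ≥ 1
Lower bound: 0, Upper bound: 9
The sequence IS bounded

Bounded (0 < aₙ ≤ 9)


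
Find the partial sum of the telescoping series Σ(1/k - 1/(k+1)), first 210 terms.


Telescoping: adjacent terms cancel.
= 1/1 - 1/211
= 1 - 1/211 = 210/211

Sum = 210/211


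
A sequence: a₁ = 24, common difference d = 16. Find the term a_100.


aₙ = a₁ + (n-1)d
= 24 + (100-1)×16
= 24 + 1584
= 1608

a_100 = 1608


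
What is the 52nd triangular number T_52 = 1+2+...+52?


n(n+1)/2 = 52×53/2 = 2756/2 = 1378

Σk = 1378


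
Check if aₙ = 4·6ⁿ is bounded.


aₙ = 4·6ⁿ → as n→∞, aₙ→∞ (since base 6 > 1)
No finite upper bound exists
The sequence is UNBOUNDED

Unbounded (aₙ → ∞ as n → ∞)


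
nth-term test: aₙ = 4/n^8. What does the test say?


lim(n→∞) 4/n^8 = 0
lim aₙ = 0 → nth-term test is INCONCLUSIVE
(Need other tests; this is actually a convergent p-series with p=8 > 1)

Inconclusive (lim aₙ = 0; need another test)


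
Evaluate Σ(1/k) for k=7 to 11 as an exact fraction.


Σₖ₌7^11 1/k = 1/7 + 1/8 + 1/9 + 1/10 + 1/11
= 15797/27720
≈ 0.5699

Sum = 15797/27720 ≈ 0.5699


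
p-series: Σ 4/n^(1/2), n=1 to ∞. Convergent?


p-series test: Σ c/n^p converges if p > 1, diverges if p ≤ 1 (constant c > 0 doesn't affect convergence).
p = 1/2
1/2 ≤ 1 → DIVERGES

Diverges (p = 1/2 ≤ 1)


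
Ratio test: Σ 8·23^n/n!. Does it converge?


aₙ = 8·23^n/n!
a_{n+1}/aₙ = 23^(n+1)/(n+1)! × n!/23^n  (constant 8 cancels)
= 23/(n+1)
L = lim(n→∞) 23/(n+1) = 0
L < 1 → series CONVERGES

Converges (ratio test: L = 0 < 1)


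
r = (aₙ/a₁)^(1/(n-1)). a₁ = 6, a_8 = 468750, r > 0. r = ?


r^(n-1) = aₙ/a₁
r^7 = 468750/6 = 78125
r = 78125^(1/7)
= 5

r = 5


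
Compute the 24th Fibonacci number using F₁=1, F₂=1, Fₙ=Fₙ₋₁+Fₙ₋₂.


Fibonacci sequence: 1, 1, 2, 3, 5, 8, 13, 21, 34, 55, 89, ...
F(24) = 46368

F(24) = 46368


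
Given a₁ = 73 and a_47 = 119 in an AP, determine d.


d = (aₙ - a₁)/(n-1)
= (119 - 73)/(47-1)
= 46/46 = 1

d = 1


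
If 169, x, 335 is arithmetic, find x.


AM = (169 + 335)/2 = 504/2 = 252

AM = 252


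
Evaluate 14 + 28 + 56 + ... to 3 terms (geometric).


Sₙ = 14×(2^3 - 1)/(2 - 1)
= 14×(8 - 1)/1
= 14×7/1
= 98

S_3 = 98


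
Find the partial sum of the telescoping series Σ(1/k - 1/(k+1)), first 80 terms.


Telescoping: adjacent terms cancel.
= 1/1 - 1/81
= 1 - 1/81 = 80/81

Sum = 80/81


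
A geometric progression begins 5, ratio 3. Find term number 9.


aₙ = a₁·r^(n-1)
= 5×3^8
= 5×6561
= 32805

a_9 = 32805


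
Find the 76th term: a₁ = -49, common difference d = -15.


aₙ = a₁ + (n-1)d
= -49 + (76-1)×-15
= -49 - 1125
= -1174

a_76 = -1174


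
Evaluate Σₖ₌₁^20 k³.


n(n+1)/2 = 20×21/2 = 210
Σk³ = 210² = 44100

Σk³ = 44100


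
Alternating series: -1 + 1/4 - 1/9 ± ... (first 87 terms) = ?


S = -1 + 1/4 - 1/9 + 1/16 - 1/25 + 1/36 - 1/49 + 1/64 ± ...
= -0.8225
(Full series converges to -π²/12 ≈ -0.8225)

S_87 = -0.8225


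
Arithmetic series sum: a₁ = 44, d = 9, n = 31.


aₙ = 44 + (31-1)×9 = 314
Sₙ = n(a₁+aₙ)/2 = 31×(44+314)/2
= 31×358/2 = 5549

S_31 = 5549


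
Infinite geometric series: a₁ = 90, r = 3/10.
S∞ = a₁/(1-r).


S∞ = a₁/(1-r) = 90/(1 - 3/10)
= 90/(7/10)
= 900/7

S∞ = 900/7


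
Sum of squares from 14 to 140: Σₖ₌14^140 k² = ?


Σₖ₌14^140 k² = Σₖ₌₁^140 k² − Σₖ₌₁^13 k²
= 140·141·281/6 − 13·14·27/6
= 924490 − 819 = 923671

Σk² = 923671


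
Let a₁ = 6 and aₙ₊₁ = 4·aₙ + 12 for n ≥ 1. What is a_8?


Computing step by step:
a_1 = 6
a_2 = 36
a_3 = 156
a_4 = 636
a_5 = 2556
a_6 = 10236
a_7 = 40956
a_8 = 163836


a_8 = 163836


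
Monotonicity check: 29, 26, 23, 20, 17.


Differences: -3, -3, -3, -3
All differences < 0 → strictly DECREASING

Monotonically decreasing


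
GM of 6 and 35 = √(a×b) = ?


GM = √(6×35) = √210 = 14.4914

GM = 14.4914


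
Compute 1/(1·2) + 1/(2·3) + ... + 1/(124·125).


1/(k(k+1)) = 1/k - 1/(k+1) (partial fractions)
Telescoping: Σ = 1 - 1/125 = 124/125

Sum = 124/125


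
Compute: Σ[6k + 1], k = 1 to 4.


Σ(6k+1) = 6·Σk + 1·n
= 6·10 + 1·4
= 60 + 4 = 64

Σ = 64


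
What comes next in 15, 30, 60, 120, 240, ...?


Pattern: geometric (r=2)
Terms: 15, 30, 60, 120, 240
Next term = 480

Next term = 480


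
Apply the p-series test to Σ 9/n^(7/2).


p-series test: Σ c/n^p converges if p > 1, diverges if p ≤ 1 (constant c > 0 doesn't affect convergence).
p = 7/2
7/2 > 1 → CONVERGES

Converges (p = 7/2 > 1)


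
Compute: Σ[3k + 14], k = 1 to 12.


Σ(3k+14) = 3·Σk + 14·n
= 3·78 + 14·12
= 234 + 168 = 402

Σ = 402


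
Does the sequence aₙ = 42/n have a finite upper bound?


a₁ = 42, a₂ = 42/2, a₃ = 42/3, ...
0 < aₙ ≤ 42 for all n ≥ 1
Lower bound: 0, Upper bound: 42
The sequence IS bounded

Bounded (0 < aₙ ≤ 42)


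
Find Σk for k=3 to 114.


Σₖ₌3^114 k = Σₖ₌₁^114 k − Σₖ₌₁^2 k
= 114·115/2 − 2·3/2
= 6555 − 3 = 6552

Σk = 6552


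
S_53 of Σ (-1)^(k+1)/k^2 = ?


S = 1 - 1/4 + 1/9 - 1/16 + 1/25 - 1/36 + 1/49 - 1/64 ± ...
= 0.8226
(Full series converges to +π²/12 ≈ +0.8225)

S_53 = 0.8226


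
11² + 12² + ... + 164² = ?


Σₖ₌11^164 k² = Σₖ₌₁^164 k² − Σₖ₌₁^10 k²
= 164·165·329/6 − 10·11·21/6
= 1483790 − 385 = 1483405

Σk² = 1483405


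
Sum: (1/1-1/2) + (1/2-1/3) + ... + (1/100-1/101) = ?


Telescoping: adjacent terms cancel.
= 1/1 - 1/101
= 1 - 1/101 = 100/101

Sum = 100/101


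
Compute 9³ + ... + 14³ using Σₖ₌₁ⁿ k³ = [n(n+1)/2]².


Σₖ₌9^14 k³ = [14·15/2]² − [8·9/2]²
= 11025 − 1296 = 9729

Σk³ = 9729


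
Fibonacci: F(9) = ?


Fibonacci sequence: 1, 1, 2, 3, 5, 8, 13, 21, 34
F(9) = 34

F(9) = 34


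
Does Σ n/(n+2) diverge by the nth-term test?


lim(n→∞) n/(n+2) = 1/1 = 1  (divide numerator and denominator by n)
lim aₙ = 1 ≠ 0 → series DIVERGES

Diverges (lim aₙ = 1 ≠ 0)


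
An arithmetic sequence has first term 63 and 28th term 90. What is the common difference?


d = (aₙ - a₁)/(n-1)
= (90 - 63)/(28-1)
= 27/27 = 1

d = 1


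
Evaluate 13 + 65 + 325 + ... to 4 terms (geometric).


Sₙ = 13×(5^4 - 1)/(5 - 1)
= 13×(625 - 1)/4
= 13×624/4
= 2028

S_4 = 2028


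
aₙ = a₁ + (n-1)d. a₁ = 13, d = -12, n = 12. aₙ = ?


aₙ = a₁ + (n-1)d
= 13 + (12-1)×-12
= 13 - 132
= -119

a_12 = -119


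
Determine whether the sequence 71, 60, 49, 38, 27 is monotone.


Differences: -11, -11, -11, -11
All differences < 0 → strictly DECREASING

Monotonically decreasing


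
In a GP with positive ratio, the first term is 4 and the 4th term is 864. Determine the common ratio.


r^(n-1) = aₙ/a₁
r^3 = 864/4 = 216
r = 216^(1/3)
= 6

r = 6


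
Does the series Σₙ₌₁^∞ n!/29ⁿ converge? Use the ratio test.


aₙ = n!/29^n
a_{n+1}/aₙ = (n+1)!/29^(n+1) × 29^n/n!
= (n+1)/29
L = lim(n→∞) (n+1)/29 = ∞
L > 1 → series DIVERGES

Diverges (ratio test: L = ∞ > 1)


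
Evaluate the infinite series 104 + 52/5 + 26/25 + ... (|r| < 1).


S∞ = a₁/(1-r) = 104/(1 - 1/10)
= 104/(9/10)
= 1040/9

S∞ = 1040/9


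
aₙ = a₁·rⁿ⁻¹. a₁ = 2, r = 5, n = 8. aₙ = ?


aₙ = a₁·r^(n-1)
= 2×5^7
= 2×78125
= 156250

a_8 = 156250


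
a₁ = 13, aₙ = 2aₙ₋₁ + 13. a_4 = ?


Computing step by step:
a_1 = 13
a_2 = 39
a_3 = 91
a_4 = 195


a_4 = 195


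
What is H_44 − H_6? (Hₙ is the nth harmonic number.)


Σₖ₌7^44 1/k = 1/7 + 1/8 + 1/9 + ... + 1/44
= 2587326579632228227/1345655451257488800
≈ 1.9227

Sum = 2587326579632228227/1345655451257488800 ≈ 1.9227


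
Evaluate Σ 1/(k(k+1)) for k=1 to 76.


1/(k(k+1)) = 1/k - 1/(k+1) (partial fractions)
Telescoping: Σ = 1 - 1/77 = 76/77

Sum = 76/77


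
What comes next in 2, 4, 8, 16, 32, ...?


Pattern: geometric (r=2)
Terms: 2, 4, 8, 16, 32
Next term = 64

Next term = 64


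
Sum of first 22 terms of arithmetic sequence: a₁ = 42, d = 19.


aₙ = 42 + (22-1)×19 = 441
Sₙ = n(a₁+aₙ)/2 = 22×(42+441)/2
= 22×483/2 = 5313

S_22 = 5313


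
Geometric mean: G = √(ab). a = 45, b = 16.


GM = √(45×16) = √720 = 26.8328

GM = 26.8328


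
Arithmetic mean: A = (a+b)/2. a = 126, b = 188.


AM = (126 + 188)/2 = 314/2 = 157

AM = 157


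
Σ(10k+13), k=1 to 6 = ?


Σ(10k+13) = 10·Σk + 13·n
= 10·21 + 13·6
= 210 + 78 = 288

Σ = 288


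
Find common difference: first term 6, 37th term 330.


d = (aₙ - a₁)/(n-1)
= (330 - 6)/(37-1)
= 324/36 = 9

d = 9


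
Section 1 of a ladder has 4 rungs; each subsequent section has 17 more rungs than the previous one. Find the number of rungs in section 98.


aₙ = a₁ + (n-1)d
= 4 + (98-1)×17
= 4 + 1649
= 1653

a_98 = 1653


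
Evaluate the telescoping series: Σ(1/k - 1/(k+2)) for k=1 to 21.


Telescoping with gap 2: two head and two tail terms survive.
= (1 + 1/2) - (1/22 + 1/23)
= 3/2 - 1/22 - 1/23 = 357/253

Sum = 357/253


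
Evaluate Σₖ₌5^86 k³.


Σₖ₌5^86 k³ = [86·87/2]² − [4·5/2]²
= 13995081 − 100 = 13994981

Σk³ = 13994981


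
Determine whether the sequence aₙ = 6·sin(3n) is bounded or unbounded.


For all n, -1 ≤ sin(3n) ≤ 1, so -6 ≤ 6·sin(3n) ≤ 6
Lower bound: -6, Upper bound: 6
The sequence IS bounded

Bounded (-6 ≤ aₙ ≤ 6)


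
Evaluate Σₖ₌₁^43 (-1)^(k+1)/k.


S = 1 - 1/2 + 1/3 - 1/4 + 1/5 - 1/6 + 1/7 - 1/8 ± ...
= 0.7046
(Full series converges to +ln(2) ≈ +0.6931)

S_43 = 0.7046


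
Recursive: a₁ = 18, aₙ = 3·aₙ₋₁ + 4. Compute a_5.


Computing step by step:
a_1 = 18
a_2 = 58
a_3 = 178
a_4 = 538
a_5 = 1618


a_5 = 1618


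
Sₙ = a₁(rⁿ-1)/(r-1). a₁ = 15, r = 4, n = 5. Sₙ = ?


Sₙ = 15×(4^5 - 1)/(4 - 1)
= 15×(1024 - 1)/3
= 15×1023/3
= 5115

S_5 = 5115


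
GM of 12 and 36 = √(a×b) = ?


GM = √(12×36) = √432 = 20.7846

GM = 20.7846


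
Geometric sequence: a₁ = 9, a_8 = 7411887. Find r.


r^(n-1) = aₙ/a₁
r^7 = 7411887/9 = 823543
r = 823543^(1/7)
= 7

r = 7


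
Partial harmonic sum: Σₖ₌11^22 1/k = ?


Σₖ₌11^22 1/k = 1/11 + 1/12 + 1/13 + ... + 1/22
= 177351847/232792560
≈ 0.7618

Sum = 177351847/232792560 ≈ 0.7618


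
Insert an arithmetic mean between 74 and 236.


AM = (74 + 236)/2 = 310/2 = 155

AM = 155


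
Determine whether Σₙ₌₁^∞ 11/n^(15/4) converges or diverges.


p-series test: Σ c/n^p converges if p > 1, diverges if p ≤ 1 (constant c > 0 doesn't affect convergence).
p = 15/4
15/4 > 1 → CONVERGES

Converges (p = 15/4 > 1)


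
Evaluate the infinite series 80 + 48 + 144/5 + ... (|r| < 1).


S∞ = a₁/(1-r) = 80/(1 - 3/5)
= 80/(2/5)
= 200

S∞ = 200


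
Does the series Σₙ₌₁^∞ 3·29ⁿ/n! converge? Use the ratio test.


aₙ = 3·29^n/n!
a_{n+1}/aₙ = 29^(n+1)/(n+1)! × n!/29^n  (constant 3 cancels)
= 29/(n+1)
L = lim(n→∞) 29/(n+1) = 0
L < 1 → series CONVERGES

Converges (ratio test: L = 0 < 1)


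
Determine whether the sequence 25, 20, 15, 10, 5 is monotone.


Differences: -5, -5, -5, -5
All differences < 0 → strictly DECREASING

Monotonically decreasing


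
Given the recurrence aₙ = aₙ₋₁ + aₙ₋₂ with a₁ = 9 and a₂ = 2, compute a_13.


Computing iteratively: 9, 2, 11, 13, 24, 37, 61, 98, 159, 257, 416, 673, ...
a_13 = 1089

a_13 = 1089


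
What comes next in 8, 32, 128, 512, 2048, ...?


Pattern: geometric (r=4)
Terms: 8, 32, 128, 512, 2048
Next term = 8192

Next term = 8192


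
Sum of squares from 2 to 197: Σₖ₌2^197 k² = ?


Σₖ₌2^197 k² = Σₖ₌₁^197 k² − Σₖ₌₁^1 k²
= 197·198·395/6 − 1·2·3/6
= 2567895 − 1 = 2567894

Σk² = 2567894


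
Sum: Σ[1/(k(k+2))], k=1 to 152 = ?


1/(k(k+2)) = (1/2)·(1/k - 1/(k+2)) (partial fractions)
Telescoping: Σ = (1/2)·(1 + 1/2 - 1/153 - 1/154) = 8759/11781

Sum = 8759/11781


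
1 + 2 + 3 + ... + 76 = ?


n(n+1)/2 = 76×77/2 = 5852/2 = 2926

Σk = 2926


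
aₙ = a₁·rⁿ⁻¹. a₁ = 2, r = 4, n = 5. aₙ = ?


aₙ = a₁·r^(n-1)
= 2×4^4
= 2×256
= 512

a_5 = 512


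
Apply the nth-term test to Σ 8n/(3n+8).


lim(n→∞) 8n/(3n+8) = 8/3 = 8/3  (divide numerator and denominator by n)
lim aₙ = 8/3 ≠ 0 → series DIVERGES

Diverges (lim aₙ = 8/3 ≠ 0)


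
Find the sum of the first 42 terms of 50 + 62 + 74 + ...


aₙ = 50 + (42-1)×12 = 542
Sₙ = n(a₁+aₙ)/2 = 42×(50+542)/2
= 42×592/2 = 12432

S_42 = 12432


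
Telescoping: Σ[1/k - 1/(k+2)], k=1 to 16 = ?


Telescoping with gap 2: two head and two tail terms survive.
= (1 + 1/2) - (1/17 + 1/18)
= 3/2 - 1/17 - 1/18 = 212/153

Sum = 212/153


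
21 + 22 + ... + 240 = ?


Σₖ₌21^240 k = Σₖ₌₁^240 k − Σₖ₌₁^20 k
= 240·241/2 − 20·21/2
= 28920 − 210 = 28710

Σk = 28710


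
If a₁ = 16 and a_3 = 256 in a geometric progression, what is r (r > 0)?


r^(n-1) = aₙ/a₁
r^2 = 256/16 = 16
r = 16^(1/2)
= ±4; taking r > 0 gives r = 4

r = 4


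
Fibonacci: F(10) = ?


Fibonacci sequence: 1, 1, 2, 3, 5, 8, 13, 21, 34, 55
F(10) = 55

F(10) = 55


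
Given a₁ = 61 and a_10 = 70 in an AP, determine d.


d = (aₙ - a₁)/(n-1)
= (70 - 61)/(10-1)
= 9/9 = 1

d = 1


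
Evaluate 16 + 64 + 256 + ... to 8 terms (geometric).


Sₙ = 16×(4^8 - 1)/(4 - 1)
= 16×(65536 - 1)/3
= 16×65535/3
= 349520

S_8 = 349520


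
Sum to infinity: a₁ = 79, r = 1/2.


S∞ = a₁/(1-r) = 79/(1 - 1/2)
= 79/(1/2)
= 158

S∞ = 158


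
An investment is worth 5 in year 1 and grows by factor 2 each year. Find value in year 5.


aₙ = a₁·r^(n-1)
= 5×2^4
= 5×16
= 80

a_5 = 80


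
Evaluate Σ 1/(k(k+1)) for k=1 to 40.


1/(k(k+1)) = 1/k - 1/(k+1) (partial fractions)
Telescoping: Σ = 1 - 1/41 = 40/41

Sum = 40/41


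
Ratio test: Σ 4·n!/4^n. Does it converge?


aₙ = 4·n!/4^n
a_{n+1}/aₙ = (n+1)!/4^(n+1) × 4^n/n!  (constant 4 cancels)
= (n+1)/4
L = lim(n→∞) (n+1)/4 = ∞
L > 1 → series DIVERGES

Diverges (ratio test: L = ∞ > 1)


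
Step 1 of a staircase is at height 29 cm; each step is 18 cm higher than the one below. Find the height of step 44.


aₙ = a₁ + (n-1)d
= 29 + (44-1)×18
= 29 + 774
= 803

a_44 = 803


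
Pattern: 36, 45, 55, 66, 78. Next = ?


Pattern: triangular numbers: n(n+1)/2
Terms: 36, 45, 55, 66, 78
Next term = 91

Next term = 91


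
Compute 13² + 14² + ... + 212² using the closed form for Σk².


Σₖ₌13^212 k² = Σₖ₌₁^212 k² − Σₖ₌₁^12 k²
= 212·213·425/6 − 12·13·25/6
= 3198550 − 650 = 3197900

Σk² = 3197900


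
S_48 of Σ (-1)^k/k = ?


S = -1 + 1/2 - 1/3 + 1/4 - 1/5 + 1/6 - 1/7 + 1/8 ± ...
= -0.6828
(Full series converges to -ln(2) ≈ -0.6931)

S_48 = -0.6828


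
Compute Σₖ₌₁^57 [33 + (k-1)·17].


aₙ = 33 + (57-1)×17 = 985
Sₙ = n(a₁+aₙ)/2 = 57×(33+985)/2
= 57×1018/2 = 29013

S_57 = 29013


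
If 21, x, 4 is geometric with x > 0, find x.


GM = √(21×4) = √84 = 9.1652

GM = 9.1652


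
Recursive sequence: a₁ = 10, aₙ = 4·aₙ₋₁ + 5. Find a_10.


Computing step by step:
a_1 = 10
a_2 = 45
a_3 = 185
a_4 = 745
a_5 = 2985
a_6 = 11945
a_7 = 47785
a_8 = 191145
a_9 = 764585
a_10 = 3058345


a_10 = 3058345


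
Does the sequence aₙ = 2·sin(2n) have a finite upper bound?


For all n, -1 ≤ sin(2n) ≤ 1, so -2 ≤ 2·sin(2n) ≤ 2
Lower bound: -2, Upper bound: 2
The sequence IS bounded

Bounded (-2 ≤ aₙ ≤ 2)


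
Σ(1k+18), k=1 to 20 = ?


Σ(1k+18) = 1·Σk + 18·n
= 1·210 + 18·20
= 210 + 360 = 570

Σ = 570


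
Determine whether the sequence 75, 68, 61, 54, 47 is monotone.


Differences: -7, -7, -7, -7
All differences < 0 → strictly DECREASING

Monotonically decreasing


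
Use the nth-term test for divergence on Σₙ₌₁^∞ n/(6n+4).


lim(n→∞) n/(6n+4) = 1/6 = 1/6  (divide numerator and denominator by n)
lim aₙ = 1/6 ≠ 0 → series DIVERGES

Diverges (lim aₙ = 1/6 ≠ 0)


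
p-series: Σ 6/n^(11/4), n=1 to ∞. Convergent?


p-series test: Σ c/n^p converges if p > 1, diverges if p ≤ 1 (constant c > 0 doesn't affect convergence).
p = 11/4
11/4 > 1 → CONVERGES

Converges (p = 11/4 > 1)


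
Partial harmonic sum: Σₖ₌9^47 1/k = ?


Σₖ₌9^47 1/k = 1/9 + 1/10 + 1/11 + ... + 1/47
= 761526744551583731543/442720643463713815200
≈ 1.7201

Sum = 761526744551583731543/442720643463713815200 ≈ 1.7201


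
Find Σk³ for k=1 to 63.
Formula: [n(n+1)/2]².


n(n+1)/2 = 63×64/2 = 2016
Σk³ = 2016² = 4064256

Σk³ = 4064256


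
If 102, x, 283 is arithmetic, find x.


AM = (102 + 283)/2 = 385/2 = 192.5

AM = 192.5


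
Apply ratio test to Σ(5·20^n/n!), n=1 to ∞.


aₙ = 5·20^n/n!
a_{n+1}/aₙ = 20^(n+1)/(n+1)! × n!/20^n  (constant 5 cancels)
= 20/(n+1)
L = lim(n→∞) 20/(n+1) = 0
L < 1 → series CONVERGES

Converges (ratio test: L = 0 < 1)


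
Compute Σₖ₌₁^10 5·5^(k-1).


Sₙ = 5×(5^10 - 1)/(5 - 1)
= 5×(9765625 - 1)/4
= 5×9765624/4
= 12207030

S_10 = 12207030


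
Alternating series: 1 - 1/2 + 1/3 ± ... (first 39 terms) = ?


S = 1 - 1/2 + 1/3 - 1/4 + 1/5 - 1/6 + 1/7 - 1/8 ± ...
= 0.7058
(Full series converges to +ln(2) ≈ +0.6931)

S_39 = 0.7058


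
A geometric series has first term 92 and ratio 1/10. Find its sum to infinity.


S∞ = a₁/(1-r) = 92/(1 - 1/10)
= 92/(9/10)
= 920/9

S∞ = 920/9


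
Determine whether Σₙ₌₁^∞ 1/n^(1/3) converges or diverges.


p-series test: Σ c/n^p converges if p > 1, diverges if p ≤ 1 (constant c > 0 doesn't affect convergence).
p = 1/3
1/3 ≤ 1 → DIVERGES

Diverges (p = 1/3 ≤ 1)


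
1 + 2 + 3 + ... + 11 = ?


n(n+1)/2 = 11×12/2 = 132/2 = 66

Σk = 66


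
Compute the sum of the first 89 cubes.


n(n+1)/2 = 89×90/2 = 4005
Σk³ = 4005² = 16040025

Σk³ = 16040025


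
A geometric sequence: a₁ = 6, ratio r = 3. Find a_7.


aₙ = a₁·r^(n-1)
= 6×3^6
= 6×729
= 4374

a_7 = 4374


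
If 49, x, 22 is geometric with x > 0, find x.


GM = √(49×22) = √1078 = 32.8329

GM = 32.8329


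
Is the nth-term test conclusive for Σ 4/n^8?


lim(n→∞) 4/n^8 = 0
lim aₙ = 0 → nth-term test is INCONCLUSIVE
(Need other tests; this is actually a convergent p-series with p=8 > 1)

Inconclusive (lim aₙ = 0; need another test)


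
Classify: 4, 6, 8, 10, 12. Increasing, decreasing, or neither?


Differences: 2, 2, 2, 2
All differences > 0 → strictly INCREASING

Monotonically increasing


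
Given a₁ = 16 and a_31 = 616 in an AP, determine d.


d = (aₙ - a₁)/(n-1)
= (616 - 16)/(31-1)
= 600/30 = 20

d = 20


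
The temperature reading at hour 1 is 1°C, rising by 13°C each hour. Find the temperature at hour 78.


aₙ = a₁ + (n-1)d
= 1 + (78-1)×13
= 1 + 1001
= 1002

a_78 = 1002


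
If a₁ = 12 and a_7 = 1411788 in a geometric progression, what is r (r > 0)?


r^(n-1) = aₙ/a₁
r^6 = 1411788/12 = 117649
r = 117649^(1/6)
= ±7; taking r > 0 gives r = 7

r = 7


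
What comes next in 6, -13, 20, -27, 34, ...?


Pattern: alternating sign, magnitude arithmetic (d=7)
Terms: 6, -13, 20, -27, 34
Next term = -41

Next term = -41


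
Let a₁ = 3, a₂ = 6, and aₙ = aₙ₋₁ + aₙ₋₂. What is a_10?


Computing iteratively: 3, 6, 9, 15, 24, 39, 63, 102, 165, 267
a_10 = 267

a_10 = 267


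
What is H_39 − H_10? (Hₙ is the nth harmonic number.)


Σₖ₌11^39 1/k = 1/11 + 1/12 + 1/13 + ... + 1/39
= 91910549166739/69388720221600
≈ 1.3246

Sum = 91910549166739/69388720221600 ≈ 1.3246


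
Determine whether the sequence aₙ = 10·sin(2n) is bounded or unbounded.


For all n, -1 ≤ sin(2n) ≤ 1, so -10 ≤ 10·sin(2n) ≤ 10
Lower bound: -10, Upper bound: 10
The sequence IS bounded

Bounded (-10 ≤ aₙ ≤ 10)


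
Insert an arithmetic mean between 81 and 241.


AM = (81 + 241)/2 = 322/2 = 161

AM = 161


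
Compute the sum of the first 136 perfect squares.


n = 136
n(n+1)(2n+1)/6 = 136×137×273/6
= 5086536/6 = 847756

Σk² = 847756


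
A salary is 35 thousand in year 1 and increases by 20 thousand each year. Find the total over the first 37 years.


aₙ = 35 + (37-1)×20 = 755
Sₙ = n(a₁+aₙ)/2 = 37×(35+755)/2
= 37×790/2 = 14615

S_37 = 14615


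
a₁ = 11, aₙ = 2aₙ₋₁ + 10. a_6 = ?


Computing step by step:
a_1 = 11
a_2 = 32
a_3 = 74
a_4 = 158
a_5 = 326
a_6 = 662


a_6 = 662


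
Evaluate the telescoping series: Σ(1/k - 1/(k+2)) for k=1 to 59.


Telescoping with gap 2: two head and two tail terms survive.
= (1 + 1/2) - (1/60 + 1/61)
= 3/2 - 1/60 - 1/61 = 5369/3660

Sum = 5369/3660


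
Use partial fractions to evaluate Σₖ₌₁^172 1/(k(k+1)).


1/(k(k+1)) = 1/k - 1/(k+1) (partial fractions)
Telescoping: Σ = 1 - 1/173 = 172/173

Sum = 172/173


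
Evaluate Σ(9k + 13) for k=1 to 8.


Σ(9k+13) = 9·Σk + 13·n
= 9·36 + 13·8
= 324 + 104 = 428

Σ = 428


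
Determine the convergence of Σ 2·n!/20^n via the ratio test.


aₙ = 2·n!/20^n
a_{n+1}/aₙ = (n+1)!/20^(n+1) × 20^n/n!  (constant 2 cancels)
= (n+1)/20
L = lim(n→∞) (n+1)/20 = ∞
L > 1 → series DIVERGES

Diverges (ratio test: L = ∞ > 1)


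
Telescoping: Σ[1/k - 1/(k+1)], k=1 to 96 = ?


Telescoping: adjacent terms cancel.
= 1/1 - 1/97
= 1 - 1/97 = 96/97

Sum = 96/97


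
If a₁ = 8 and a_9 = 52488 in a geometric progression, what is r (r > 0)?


r^(n-1) = aₙ/a₁
r^8 = 52488/8 = 6561
r = 6561^(1/8)
= ±3; taking r > 0 gives r = 3

r = 3


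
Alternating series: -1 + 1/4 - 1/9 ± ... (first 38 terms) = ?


S = -1 + 1/4 - 1/9 + 1/16 - 1/25 + 1/36 - 1/49 + 1/64 ± ...
= -0.8221
(Full series converges to -π²/12 ≈ -0.8225)

S_38 = -0.8221


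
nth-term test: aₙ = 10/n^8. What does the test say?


lim(n→∞) 10/n^8 = 0
lim aₙ = 0 → nth-term test is INCONCLUSIVE
(Need other tests; this is actually a convergent p-series with p=8 > 1)

Inconclusive (lim aₙ = 0; need another test)


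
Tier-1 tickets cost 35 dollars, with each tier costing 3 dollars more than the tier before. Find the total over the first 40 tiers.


aₙ = 35 + (40-1)×3 = 152
Sₙ = n(a₁+aₙ)/2 = 40×(35+152)/2
= 40×187/2 = 3740

S_40 = 3740


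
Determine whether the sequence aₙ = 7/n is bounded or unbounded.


a₁ = 7, a₂ = 7/2, a₃ = 7/3, ...
0 < aₙ ≤ 7 for all n ≥ 1
Lower bound: 0, Upper bound: 7
The sequence IS bounded

Bounded (0 < aₙ ≤ 7)


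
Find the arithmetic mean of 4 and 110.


AM = (4 + 110)/2 = 114/2 = 57

AM = 57


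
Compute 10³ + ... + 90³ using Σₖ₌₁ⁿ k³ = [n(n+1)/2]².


Σₖ₌10^90 k³ = [90·91/2]² − [9·10/2]²
= 16769025 − 2025 = 16767000

Σk³ = 16767000


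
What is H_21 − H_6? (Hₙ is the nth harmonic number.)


Σₖ₌7^21 1/k = 1/7 + 1/8 + 1/9 + ... + 1/21
= 30918957/25865840
≈ 1.1954

Sum = 30918957/25865840 ≈ 1.1954


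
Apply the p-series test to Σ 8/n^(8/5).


p-series test: Σ c/n^p converges if p > 1, diverges if p ≤ 1 (constant c > 0 doesn't affect convergence).
p = 8/5
8/5 > 1 → CONVERGES

Converges (p = 8/5 > 1)


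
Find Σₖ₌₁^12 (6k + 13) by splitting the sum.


Σ(6k+13) = 6·Σk + 13·n
= 6·78 + 13·12
= 468 + 156 = 624

Σ = 624


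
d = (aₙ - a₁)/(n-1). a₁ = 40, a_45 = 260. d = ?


d = (aₙ - a₁)/(n-1)
= (260 - 40)/(45-1)
= 220/44 = 5

d = 5


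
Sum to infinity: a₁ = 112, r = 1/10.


S∞ = a₁/(1-r) = 112/(1 - 1/10)
= 112/(9/10)
= 1120/9

S∞ = 1120/9


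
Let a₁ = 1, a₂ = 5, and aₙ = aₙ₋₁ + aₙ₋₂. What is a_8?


Computing iteratively: 1, 5, 6, 11, 17, 28, 45, 73
a_8 = 73

a_8 = 73


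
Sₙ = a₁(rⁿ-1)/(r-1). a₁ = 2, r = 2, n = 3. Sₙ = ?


Sₙ = 2×(2^3 - 1)/(2 - 1)
= 2×(8 - 1)/1
= 2×7/1
= 14

S_3 = 14


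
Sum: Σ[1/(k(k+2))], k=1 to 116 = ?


1/(k(k+2)) = (1/2)·(1/k - 1/(k+2)) (partial fractions)
Telescoping: Σ = (1/2)·(1 + 1/2 - 1/117 - 1/118) = 10237/13806

Sum = 10237/13806


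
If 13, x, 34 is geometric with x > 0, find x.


GM = √(13×34) = √442 = 21.0238

GM = 21.0238


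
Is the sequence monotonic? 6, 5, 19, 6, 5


Differences: -1, 14, -13, -1
Difference at position 2 is +14 (> 0) but position 1 is -1 (< 0) — sequence both rises and falls
→ NOT monotonic

Not monotonic


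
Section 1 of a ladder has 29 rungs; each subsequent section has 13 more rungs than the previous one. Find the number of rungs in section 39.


aₙ = a₁ + (n-1)d
= 29 + (39-1)×13
= 29 + 494
= 523

a_39 = 523


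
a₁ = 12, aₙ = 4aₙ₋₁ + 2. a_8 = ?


Computing step by step:
a_1 = 12
a_2 = 50
a_3 = 202
a_4 = 810
a_5 = 3242
a_6 = 12970
a_7 = 51882
a_8 = 207530


a_8 = 207530


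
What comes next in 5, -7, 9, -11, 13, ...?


Pattern: alternating sign, magnitude arithmetic (d=2)
Terms: 5, -7, 9, -11, 13
Next term = -15

Next term = -15


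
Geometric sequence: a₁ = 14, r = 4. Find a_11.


aₙ = a₁·r^(n-1)
= 14×4^10
= 14×1048576
= 14680064

a_11 = 14680064


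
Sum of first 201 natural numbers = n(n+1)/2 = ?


n(n+1)/2 = 201×202/2 = 40602/2 = 20301

Σk = 20301


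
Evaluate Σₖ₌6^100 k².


Σₖ₌6^100 k² = Σₖ₌₁^100 k² − Σₖ₌₁^5 k²
= 100·101·201/6 − 5·6·11/6
= 338350 − 55 = 338295

Σk² = 338295


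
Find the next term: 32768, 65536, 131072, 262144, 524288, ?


Pattern: powers of 2: 2ⁿ
Terms: 32768, 65536, 131072, 262144, 524288
Next term = 1048576

Next term = 1048576


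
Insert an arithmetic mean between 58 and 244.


AM = (58 + 244)/2 = 302/2 = 151

AM = 151


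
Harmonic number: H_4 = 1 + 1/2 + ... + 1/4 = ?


H_4 = 1/1 + 1/2 + 1/3 + 1/4
= 25/12
≈ 2.0833

H_4 = 25/12 ≈ 2.0833


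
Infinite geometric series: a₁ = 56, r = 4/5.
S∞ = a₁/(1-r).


S∞ = a₁/(1-r) = 56/(1 - 4/5)
= 56/(1/5)
= 280

S∞ = 280


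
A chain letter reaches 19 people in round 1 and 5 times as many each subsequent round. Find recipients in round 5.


aₙ = a₁·r^(n-1)
= 19×5^4
= 19×625
= 11875

a_5 = 11875


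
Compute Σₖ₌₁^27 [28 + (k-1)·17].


aₙ = 28 + (27-1)×17 = 470
Sₙ = n(a₁+aₙ)/2 = 27×(28+470)/2
= 27×498/2 = 6723

S_27 = 6723


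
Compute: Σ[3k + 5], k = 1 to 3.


Σ(3k+5) = 3·Σk + 5·n
= 3·6 + 5·3
= 18 + 15 = 33

Σ = 33


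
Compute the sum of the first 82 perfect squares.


n = 82
n(n+1)(2n+1)/6 = 82×83×165/6
= 1122990/6 = 187165

Σk² = 187165


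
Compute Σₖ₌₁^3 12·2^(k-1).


Sₙ = 12×(2^3 - 1)/(2 - 1)
= 12×(8 - 1)/1
= 12×7/1
= 84

S_3 = 84


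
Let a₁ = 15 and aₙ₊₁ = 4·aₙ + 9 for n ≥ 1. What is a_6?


Computing step by step:
a_1 = 15
a_2 = 69
a_3 = 285
a_4 = 1149
a_5 = 4605
a_6 = 18429


a_6 = 18429


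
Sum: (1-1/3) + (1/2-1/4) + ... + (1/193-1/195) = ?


Telescoping with gap 2: two head and two tail terms survive.
= (1 + 1/2) - (1/194 + 1/195)
= 3/2 - 1/194 - 1/195 = 28178/18915

Sum = 28178/18915


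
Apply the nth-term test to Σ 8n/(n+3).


lim(n→∞) 8n/(n+3) = 8/1 = 8  (divide numerator and denominator by n)
lim aₙ = 8 ≠ 0 → series DIVERGES

Diverges (lim aₙ = 8 ≠ 0)


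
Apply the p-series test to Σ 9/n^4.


p-series test: Σ c/n^p converges if p > 1, diverges if p ≤ 1 (constant c > 0 doesn't affect convergence).
p = 4
4 > 1 → CONVERGES

Converges (p = 4 > 1)


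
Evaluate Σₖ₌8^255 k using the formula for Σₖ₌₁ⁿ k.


Σₖ₌8^255 k = Σₖ₌₁^255 k − Σₖ₌₁^7 k
= 255·256/2 − 7·8/2
= 32640 − 28 = 32612

Σk = 32612


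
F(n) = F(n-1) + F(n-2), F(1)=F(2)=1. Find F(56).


Fibonacci sequence: 1, 1, 2, 3, 5, 8, 13, 21, 34, 55, 89, ...
F(56) = 225851433717

F(56) = 225851433717


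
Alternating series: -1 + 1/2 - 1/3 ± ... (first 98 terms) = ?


S = -1 + 1/2 - 1/3 + 1/4 - 1/5 + 1/6 - 1/7 + 1/8 ± ...
= -0.6881
(Full series converges to -ln(2) ≈ -0.6931)

S_98 = -0.6881


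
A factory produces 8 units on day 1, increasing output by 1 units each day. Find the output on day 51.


aₙ = a₁ + (n-1)d
= 8 + (51-1)×1
= 8 + 50
= 58

a_51 = 58


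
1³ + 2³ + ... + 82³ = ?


n(n+1)/2 = 82×83/2 = 3403
Σk³ = 3403² = 11580409

Σk³ = 11580409


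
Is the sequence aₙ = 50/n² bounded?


a₁ = 50, a₂ = 50/4, a₃ = 50/9, ...
0 < aₙ ≤ 50 for all n ≥ 1
The sequence IS bounded

Bounded (0 < aₙ ≤ 50)


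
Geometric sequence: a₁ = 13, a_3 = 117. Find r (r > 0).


r^(n-1) = aₙ/a₁
r^2 = 117/13 = 9
r = 9^(1/2)
= ±3; taking r > 0 gives r = 3

r = 3


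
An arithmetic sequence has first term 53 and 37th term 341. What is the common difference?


d = (aₙ - a₁)/(n-1)
= (341 - 53)/(37-1)
= 288/36 = 8

d = 8


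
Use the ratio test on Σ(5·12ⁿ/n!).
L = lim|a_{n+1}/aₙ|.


aₙ = 5·12^n/n!
a_{n+1}/aₙ = 12^(n+1)/(n+1)! × n!/12^n  (constant 5 cancels)
= 12/(n+1)
L = lim(n→∞) 12/(n+1) = 0
L < 1 → series CONVERGES

Converges (ratio test: L = 0 < 1)


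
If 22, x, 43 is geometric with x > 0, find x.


GM = √(22×43) = √946 = 30.7571

GM = 30.7571


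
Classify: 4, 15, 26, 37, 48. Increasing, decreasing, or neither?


Differences: 11, 11, 11, 11
All differences > 0 → strictly INCREASING

Monotonically increasing


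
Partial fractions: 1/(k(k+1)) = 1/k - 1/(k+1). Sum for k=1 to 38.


1/(k(k+1)) = 1/k - 1/(k+1) (partial fractions)
Telescoping: Σ = 1 - 1/39 = 38/39

Sum = 38/39


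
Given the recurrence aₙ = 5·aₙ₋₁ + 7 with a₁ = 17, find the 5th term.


Computing step by step:
a_1 = 17
a_2 = 92
a_3 = 467
a_4 = 2342
a_5 = 11717


a_5 = 11717
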